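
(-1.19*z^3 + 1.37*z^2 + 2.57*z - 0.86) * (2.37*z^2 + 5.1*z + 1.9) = -2.8203*z^5 - 2.8221*z^4 + 10.8169*z^3 + 13.6718*z^2 + 0.497*z - 1.634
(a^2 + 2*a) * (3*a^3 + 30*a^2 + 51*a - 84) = 3*a^5 + 36*a^4 + 111*a^3 + 18*a^2 - 168*a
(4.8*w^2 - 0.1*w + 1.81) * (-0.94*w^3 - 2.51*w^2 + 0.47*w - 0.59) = -4.512*w^5 - 11.954*w^4 + 0.8056*w^3 - 7.4221*w^2 + 0.9097*w - 1.0679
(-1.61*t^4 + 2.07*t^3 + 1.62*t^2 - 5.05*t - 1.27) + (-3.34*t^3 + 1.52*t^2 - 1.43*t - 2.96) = -1.61*t^4 - 1.27*t^3 + 3.14*t^2 - 6.48*t - 4.23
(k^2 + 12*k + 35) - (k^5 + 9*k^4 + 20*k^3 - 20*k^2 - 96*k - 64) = -k^5 - 9*k^4 - 20*k^3 + 21*k^2 + 108*k + 99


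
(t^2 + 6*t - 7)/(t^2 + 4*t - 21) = (t - 1)/(t - 3)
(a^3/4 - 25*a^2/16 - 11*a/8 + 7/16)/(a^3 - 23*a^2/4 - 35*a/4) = (4*a^2 + 3*a - 1)/(4*a*(4*a + 5))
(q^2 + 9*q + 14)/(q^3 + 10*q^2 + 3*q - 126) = (q + 2)/(q^2 + 3*q - 18)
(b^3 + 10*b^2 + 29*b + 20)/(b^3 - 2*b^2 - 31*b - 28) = (b + 5)/(b - 7)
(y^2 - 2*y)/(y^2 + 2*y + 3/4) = 4*y*(y - 2)/(4*y^2 + 8*y + 3)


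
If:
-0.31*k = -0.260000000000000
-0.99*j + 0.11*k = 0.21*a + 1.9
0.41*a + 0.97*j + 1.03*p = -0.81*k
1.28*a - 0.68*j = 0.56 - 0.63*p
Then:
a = -1.04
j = -1.61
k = 0.84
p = 1.27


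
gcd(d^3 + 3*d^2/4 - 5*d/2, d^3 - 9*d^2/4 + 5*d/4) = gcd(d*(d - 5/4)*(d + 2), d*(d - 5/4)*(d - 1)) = d^2 - 5*d/4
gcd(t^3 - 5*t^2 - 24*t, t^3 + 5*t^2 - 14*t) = t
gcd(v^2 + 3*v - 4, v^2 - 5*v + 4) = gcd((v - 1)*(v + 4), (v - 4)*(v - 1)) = v - 1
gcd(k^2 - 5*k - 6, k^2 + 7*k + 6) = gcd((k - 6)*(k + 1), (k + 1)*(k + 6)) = k + 1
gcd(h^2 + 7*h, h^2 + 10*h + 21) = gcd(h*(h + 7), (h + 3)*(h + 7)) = h + 7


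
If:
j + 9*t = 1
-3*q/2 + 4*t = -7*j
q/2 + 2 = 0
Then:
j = -58/59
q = -4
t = 13/59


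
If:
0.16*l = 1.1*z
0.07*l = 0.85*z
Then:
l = 0.00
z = 0.00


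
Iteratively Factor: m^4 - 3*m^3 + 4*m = (m)*(m^3 - 3*m^2 + 4) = m*(m - 2)*(m^2 - m - 2) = m*(m - 2)^2*(m + 1)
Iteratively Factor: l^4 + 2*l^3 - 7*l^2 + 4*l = (l - 1)*(l^3 + 3*l^2 - 4*l) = (l - 1)*(l + 4)*(l^2 - l) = l*(l - 1)*(l + 4)*(l - 1)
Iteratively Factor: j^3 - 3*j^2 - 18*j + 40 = (j + 4)*(j^2 - 7*j + 10) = (j - 2)*(j + 4)*(j - 5)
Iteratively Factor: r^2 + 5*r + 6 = (r + 3)*(r + 2)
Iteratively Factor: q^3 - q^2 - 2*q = (q + 1)*(q^2 - 2*q) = (q - 2)*(q + 1)*(q)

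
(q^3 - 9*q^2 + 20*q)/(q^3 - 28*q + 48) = q*(q - 5)/(q^2 + 4*q - 12)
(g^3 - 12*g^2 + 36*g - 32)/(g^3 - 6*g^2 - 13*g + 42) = (g^2 - 10*g + 16)/(g^2 - 4*g - 21)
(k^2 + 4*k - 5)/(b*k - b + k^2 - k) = (k + 5)/(b + k)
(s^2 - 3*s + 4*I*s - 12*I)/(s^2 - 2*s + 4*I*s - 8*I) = (s - 3)/(s - 2)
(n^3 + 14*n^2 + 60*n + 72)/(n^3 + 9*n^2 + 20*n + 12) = (n + 6)/(n + 1)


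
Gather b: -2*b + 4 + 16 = 20 - 2*b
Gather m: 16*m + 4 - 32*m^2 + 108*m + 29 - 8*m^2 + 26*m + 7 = -40*m^2 + 150*m + 40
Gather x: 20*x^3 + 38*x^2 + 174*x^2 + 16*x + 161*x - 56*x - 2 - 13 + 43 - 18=20*x^3 + 212*x^2 + 121*x + 10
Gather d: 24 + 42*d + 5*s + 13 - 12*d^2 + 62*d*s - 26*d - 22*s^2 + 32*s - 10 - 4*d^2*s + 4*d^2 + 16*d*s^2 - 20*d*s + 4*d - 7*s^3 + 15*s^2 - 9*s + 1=d^2*(-4*s - 8) + d*(16*s^2 + 42*s + 20) - 7*s^3 - 7*s^2 + 28*s + 28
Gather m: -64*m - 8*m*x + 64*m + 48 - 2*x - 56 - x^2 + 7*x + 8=-8*m*x - x^2 + 5*x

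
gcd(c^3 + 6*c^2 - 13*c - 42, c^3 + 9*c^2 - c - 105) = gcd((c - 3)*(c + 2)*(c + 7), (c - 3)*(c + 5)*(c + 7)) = c^2 + 4*c - 21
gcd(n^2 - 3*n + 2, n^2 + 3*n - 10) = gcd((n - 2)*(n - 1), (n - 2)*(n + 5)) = n - 2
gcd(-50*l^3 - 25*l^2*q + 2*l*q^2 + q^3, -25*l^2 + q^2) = -25*l^2 + q^2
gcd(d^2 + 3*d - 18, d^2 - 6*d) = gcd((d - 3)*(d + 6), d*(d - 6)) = 1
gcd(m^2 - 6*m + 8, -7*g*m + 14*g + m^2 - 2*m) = m - 2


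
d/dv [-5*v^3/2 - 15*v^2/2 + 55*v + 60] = -15*v^2/2 - 15*v + 55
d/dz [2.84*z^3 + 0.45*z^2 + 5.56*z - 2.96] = 8.52*z^2 + 0.9*z + 5.56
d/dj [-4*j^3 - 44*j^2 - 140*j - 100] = -12*j^2 - 88*j - 140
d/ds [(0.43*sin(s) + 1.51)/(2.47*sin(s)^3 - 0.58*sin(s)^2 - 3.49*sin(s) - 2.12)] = (-2.1242*sin(s)^3 - 10.9397*sin(s)^2 + 1.7516*sin(s) + 4.3583)*cos(s)/(6.1009*sin(s)^6 - 2.8652*sin(s)^5 - 16.9042*sin(s)^4 - 6.4244*sin(s)^3 + 14.6393*sin(s)^2 + 14.7976*sin(s) + 4.4944)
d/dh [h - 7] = 1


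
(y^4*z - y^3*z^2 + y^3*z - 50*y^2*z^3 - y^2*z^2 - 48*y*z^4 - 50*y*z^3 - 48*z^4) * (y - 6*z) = y^5*z - 7*y^4*z^2 + y^4*z - 44*y^3*z^3 - 7*y^3*z^2 + 252*y^2*z^4 - 44*y^2*z^3 + 288*y*z^5 + 252*y*z^4 + 288*z^5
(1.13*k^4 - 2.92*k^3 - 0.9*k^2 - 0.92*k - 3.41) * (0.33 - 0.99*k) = -1.1187*k^5 + 3.2637*k^4 - 0.0726*k^3 + 0.6138*k^2 + 3.0723*k - 1.1253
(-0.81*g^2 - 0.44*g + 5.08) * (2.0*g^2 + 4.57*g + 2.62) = -1.62*g^4 - 4.5817*g^3 + 6.027*g^2 + 22.0628*g + 13.3096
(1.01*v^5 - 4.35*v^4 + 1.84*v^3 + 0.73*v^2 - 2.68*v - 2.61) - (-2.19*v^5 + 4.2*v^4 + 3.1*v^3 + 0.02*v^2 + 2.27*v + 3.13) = 3.2*v^5 - 8.55*v^4 - 1.26*v^3 + 0.71*v^2 - 4.95*v - 5.74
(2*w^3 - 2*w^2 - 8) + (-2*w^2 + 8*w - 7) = 2*w^3 - 4*w^2 + 8*w - 15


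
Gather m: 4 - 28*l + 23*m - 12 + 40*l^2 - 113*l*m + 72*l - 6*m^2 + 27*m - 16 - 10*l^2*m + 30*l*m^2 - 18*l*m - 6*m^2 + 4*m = 40*l^2 + 44*l + m^2*(30*l - 12) + m*(-10*l^2 - 131*l + 54) - 24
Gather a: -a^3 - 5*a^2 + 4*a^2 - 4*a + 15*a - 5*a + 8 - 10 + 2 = -a^3 - a^2 + 6*a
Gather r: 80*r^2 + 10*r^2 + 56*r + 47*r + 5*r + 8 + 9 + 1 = 90*r^2 + 108*r + 18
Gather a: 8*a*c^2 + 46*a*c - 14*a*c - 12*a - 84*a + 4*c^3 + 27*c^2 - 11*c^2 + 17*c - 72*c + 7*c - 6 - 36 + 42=a*(8*c^2 + 32*c - 96) + 4*c^3 + 16*c^2 - 48*c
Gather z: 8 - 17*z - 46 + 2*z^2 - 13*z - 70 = 2*z^2 - 30*z - 108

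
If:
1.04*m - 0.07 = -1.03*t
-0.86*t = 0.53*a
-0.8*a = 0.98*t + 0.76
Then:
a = -3.88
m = -2.30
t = 2.39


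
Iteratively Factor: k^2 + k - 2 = (k - 1)*(k + 2)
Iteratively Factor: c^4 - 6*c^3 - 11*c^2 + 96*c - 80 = (c - 4)*(c^3 - 2*c^2 - 19*c + 20) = (c - 4)*(c - 1)*(c^2 - c - 20) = (c - 5)*(c - 4)*(c - 1)*(c + 4)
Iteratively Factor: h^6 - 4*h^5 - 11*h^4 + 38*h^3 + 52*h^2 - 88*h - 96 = (h - 2)*(h^5 - 2*h^4 - 15*h^3 + 8*h^2 + 68*h + 48) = (h - 2)*(h + 2)*(h^4 - 4*h^3 - 7*h^2 + 22*h + 24) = (h - 2)*(h + 2)^2*(h^3 - 6*h^2 + 5*h + 12) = (h - 2)*(h + 1)*(h + 2)^2*(h^2 - 7*h + 12) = (h - 3)*(h - 2)*(h + 1)*(h + 2)^2*(h - 4)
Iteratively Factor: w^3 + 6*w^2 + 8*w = (w + 4)*(w^2 + 2*w) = (w + 2)*(w + 4)*(w)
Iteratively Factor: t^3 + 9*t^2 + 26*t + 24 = (t + 4)*(t^2 + 5*t + 6) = (t + 2)*(t + 4)*(t + 3)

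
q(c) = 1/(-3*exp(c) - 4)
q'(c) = 3*exp(c)/(-3*exp(c) - 4)^2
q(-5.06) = -0.25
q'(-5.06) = 0.00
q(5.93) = -0.00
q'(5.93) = 0.00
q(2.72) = -0.02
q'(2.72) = 0.02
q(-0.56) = -0.18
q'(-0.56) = 0.05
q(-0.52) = -0.17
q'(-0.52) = 0.05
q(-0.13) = -0.15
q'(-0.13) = 0.06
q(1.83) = -0.04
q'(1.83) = 0.04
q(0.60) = -0.11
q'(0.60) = 0.06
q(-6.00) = -0.25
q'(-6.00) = 0.00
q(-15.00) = -0.25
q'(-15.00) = 0.00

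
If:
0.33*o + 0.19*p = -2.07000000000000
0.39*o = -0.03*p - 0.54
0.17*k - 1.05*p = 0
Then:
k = -60.52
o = -0.63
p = -9.80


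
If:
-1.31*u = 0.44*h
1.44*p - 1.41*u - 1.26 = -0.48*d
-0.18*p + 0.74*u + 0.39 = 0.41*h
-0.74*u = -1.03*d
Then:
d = -0.09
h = 0.38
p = 0.78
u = -0.13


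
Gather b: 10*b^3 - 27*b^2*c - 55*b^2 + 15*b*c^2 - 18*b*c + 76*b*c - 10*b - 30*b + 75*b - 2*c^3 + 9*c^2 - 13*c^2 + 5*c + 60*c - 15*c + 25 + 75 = 10*b^3 + b^2*(-27*c - 55) + b*(15*c^2 + 58*c + 35) - 2*c^3 - 4*c^2 + 50*c + 100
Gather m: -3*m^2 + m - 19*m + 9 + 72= -3*m^2 - 18*m + 81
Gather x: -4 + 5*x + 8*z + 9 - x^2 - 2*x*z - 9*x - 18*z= -x^2 + x*(-2*z - 4) - 10*z + 5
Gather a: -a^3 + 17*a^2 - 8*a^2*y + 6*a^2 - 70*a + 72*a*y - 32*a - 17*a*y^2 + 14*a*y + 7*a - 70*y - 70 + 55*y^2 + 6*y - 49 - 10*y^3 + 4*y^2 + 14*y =-a^3 + a^2*(23 - 8*y) + a*(-17*y^2 + 86*y - 95) - 10*y^3 + 59*y^2 - 50*y - 119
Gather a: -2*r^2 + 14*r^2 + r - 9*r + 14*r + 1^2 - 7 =12*r^2 + 6*r - 6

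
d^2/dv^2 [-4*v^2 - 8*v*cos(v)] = 8*v*cos(v) + 16*sin(v) - 8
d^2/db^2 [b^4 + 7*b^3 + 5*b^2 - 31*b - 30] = 12*b^2 + 42*b + 10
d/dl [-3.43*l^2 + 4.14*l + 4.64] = 4.14 - 6.86*l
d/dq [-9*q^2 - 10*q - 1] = -18*q - 10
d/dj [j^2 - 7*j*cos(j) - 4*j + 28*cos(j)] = 7*j*sin(j) + 2*j - 28*sin(j) - 7*cos(j) - 4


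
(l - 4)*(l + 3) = l^2 - l - 12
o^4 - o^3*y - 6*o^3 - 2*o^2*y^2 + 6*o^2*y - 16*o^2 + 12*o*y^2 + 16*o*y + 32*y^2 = (o - 8)*(o + 2)*(o - 2*y)*(o + y)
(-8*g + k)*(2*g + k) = -16*g^2 - 6*g*k + k^2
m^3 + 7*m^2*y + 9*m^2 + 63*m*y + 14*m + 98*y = (m + 2)*(m + 7)*(m + 7*y)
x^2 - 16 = (x - 4)*(x + 4)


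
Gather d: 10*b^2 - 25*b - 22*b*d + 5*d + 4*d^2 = 10*b^2 - 25*b + 4*d^2 + d*(5 - 22*b)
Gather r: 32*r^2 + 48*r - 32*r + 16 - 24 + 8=32*r^2 + 16*r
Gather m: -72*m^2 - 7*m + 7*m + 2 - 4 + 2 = -72*m^2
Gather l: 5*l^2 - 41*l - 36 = 5*l^2 - 41*l - 36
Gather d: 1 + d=d + 1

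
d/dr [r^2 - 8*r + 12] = 2*r - 8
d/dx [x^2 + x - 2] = 2*x + 1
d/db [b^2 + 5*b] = 2*b + 5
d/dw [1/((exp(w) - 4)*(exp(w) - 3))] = (7 - 2*exp(w))*exp(w)/(exp(4*w) - 14*exp(3*w) + 73*exp(2*w) - 168*exp(w) + 144)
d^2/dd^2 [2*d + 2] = 0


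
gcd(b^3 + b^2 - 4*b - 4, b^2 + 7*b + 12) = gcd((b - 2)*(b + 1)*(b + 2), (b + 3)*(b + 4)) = 1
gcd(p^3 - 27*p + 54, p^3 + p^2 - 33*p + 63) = p^2 - 6*p + 9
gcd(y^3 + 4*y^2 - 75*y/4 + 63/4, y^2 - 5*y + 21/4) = y - 3/2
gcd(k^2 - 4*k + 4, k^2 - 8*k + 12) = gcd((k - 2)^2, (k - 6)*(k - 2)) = k - 2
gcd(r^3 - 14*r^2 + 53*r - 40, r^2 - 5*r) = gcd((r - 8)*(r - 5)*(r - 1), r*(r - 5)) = r - 5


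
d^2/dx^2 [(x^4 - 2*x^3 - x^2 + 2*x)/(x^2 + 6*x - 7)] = 2*(x^3 + 21*x^2 + 147*x - 35)/(x^3 + 21*x^2 + 147*x + 343)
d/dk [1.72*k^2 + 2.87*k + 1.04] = 3.44*k + 2.87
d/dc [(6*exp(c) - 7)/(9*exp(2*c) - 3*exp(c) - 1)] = (-54*exp(2*c) + 126*exp(c) - 27)*exp(c)/(81*exp(4*c) - 54*exp(3*c) - 9*exp(2*c) + 6*exp(c) + 1)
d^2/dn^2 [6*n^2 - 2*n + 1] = 12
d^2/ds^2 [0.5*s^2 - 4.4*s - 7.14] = 1.00000000000000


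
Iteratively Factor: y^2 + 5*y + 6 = (y + 3)*(y + 2)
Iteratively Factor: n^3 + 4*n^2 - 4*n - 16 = (n + 4)*(n^2 - 4) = (n + 2)*(n + 4)*(n - 2)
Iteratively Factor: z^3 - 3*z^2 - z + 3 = (z - 1)*(z^2 - 2*z - 3) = (z - 3)*(z - 1)*(z + 1)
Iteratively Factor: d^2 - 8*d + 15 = (d - 5)*(d - 3)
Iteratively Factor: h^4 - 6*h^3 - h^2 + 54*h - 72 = (h + 3)*(h^3 - 9*h^2 + 26*h - 24) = (h - 4)*(h + 3)*(h^2 - 5*h + 6) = (h - 4)*(h - 2)*(h + 3)*(h - 3)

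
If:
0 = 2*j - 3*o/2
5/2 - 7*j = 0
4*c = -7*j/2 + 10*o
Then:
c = 295/336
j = 5/14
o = 10/21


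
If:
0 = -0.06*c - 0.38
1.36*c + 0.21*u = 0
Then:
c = -6.33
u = 41.02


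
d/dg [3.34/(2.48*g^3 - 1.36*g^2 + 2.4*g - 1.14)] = (-24.8496*g^2 + 9.0848*g - 8.016)/(2.48*g^3 - 1.36*g^2 + 2.4*g - 1.14)^2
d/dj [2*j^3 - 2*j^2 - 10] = 2*j*(3*j - 2)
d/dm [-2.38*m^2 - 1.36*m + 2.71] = -4.76*m - 1.36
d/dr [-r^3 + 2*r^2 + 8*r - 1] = -3*r^2 + 4*r + 8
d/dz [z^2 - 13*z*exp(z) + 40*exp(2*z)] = -13*z*exp(z) + 2*z + 80*exp(2*z) - 13*exp(z)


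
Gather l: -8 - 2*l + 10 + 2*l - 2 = 0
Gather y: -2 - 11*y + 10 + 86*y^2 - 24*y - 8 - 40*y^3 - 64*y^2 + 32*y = -40*y^3 + 22*y^2 - 3*y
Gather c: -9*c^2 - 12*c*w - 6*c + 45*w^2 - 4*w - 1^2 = -9*c^2 + c*(-12*w - 6) + 45*w^2 - 4*w - 1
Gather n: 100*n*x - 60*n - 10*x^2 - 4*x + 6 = n*(100*x - 60) - 10*x^2 - 4*x + 6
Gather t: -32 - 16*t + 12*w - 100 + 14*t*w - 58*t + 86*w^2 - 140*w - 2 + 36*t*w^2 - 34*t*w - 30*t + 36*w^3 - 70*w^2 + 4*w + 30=t*(36*w^2 - 20*w - 104) + 36*w^3 + 16*w^2 - 124*w - 104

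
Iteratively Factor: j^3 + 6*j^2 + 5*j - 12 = (j + 3)*(j^2 + 3*j - 4) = (j - 1)*(j + 3)*(j + 4)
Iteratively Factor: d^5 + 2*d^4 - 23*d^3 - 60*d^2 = (d + 4)*(d^4 - 2*d^3 - 15*d^2) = d*(d + 4)*(d^3 - 2*d^2 - 15*d) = d^2*(d + 4)*(d^2 - 2*d - 15) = d^2*(d + 3)*(d + 4)*(d - 5)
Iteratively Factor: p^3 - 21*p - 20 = (p + 4)*(p^2 - 4*p - 5) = (p - 5)*(p + 4)*(p + 1)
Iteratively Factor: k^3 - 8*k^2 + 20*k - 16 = (k - 2)*(k^2 - 6*k + 8) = (k - 4)*(k - 2)*(k - 2)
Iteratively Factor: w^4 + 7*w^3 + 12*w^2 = (w + 3)*(w^3 + 4*w^2) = (w + 3)*(w + 4)*(w^2) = w*(w + 3)*(w + 4)*(w)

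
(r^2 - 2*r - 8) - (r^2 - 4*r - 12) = 2*r + 4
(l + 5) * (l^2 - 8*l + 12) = l^3 - 3*l^2 - 28*l + 60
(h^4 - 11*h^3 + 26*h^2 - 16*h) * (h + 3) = h^5 - 8*h^4 - 7*h^3 + 62*h^2 - 48*h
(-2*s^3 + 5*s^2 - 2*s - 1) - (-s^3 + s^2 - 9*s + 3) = -s^3 + 4*s^2 + 7*s - 4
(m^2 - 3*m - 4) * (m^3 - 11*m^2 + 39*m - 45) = m^5 - 14*m^4 + 68*m^3 - 118*m^2 - 21*m + 180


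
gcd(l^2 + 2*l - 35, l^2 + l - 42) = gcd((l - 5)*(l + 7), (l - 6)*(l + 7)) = l + 7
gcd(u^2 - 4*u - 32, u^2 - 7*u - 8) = u - 8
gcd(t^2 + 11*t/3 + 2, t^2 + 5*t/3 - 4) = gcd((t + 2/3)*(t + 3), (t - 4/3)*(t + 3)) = t + 3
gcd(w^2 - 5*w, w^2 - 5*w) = w^2 - 5*w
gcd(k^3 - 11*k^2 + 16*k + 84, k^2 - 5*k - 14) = k^2 - 5*k - 14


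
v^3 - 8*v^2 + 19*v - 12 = (v - 4)*(v - 3)*(v - 1)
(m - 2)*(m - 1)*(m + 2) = m^3 - m^2 - 4*m + 4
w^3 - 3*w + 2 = (w - 1)^2*(w + 2)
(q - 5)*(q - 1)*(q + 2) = q^3 - 4*q^2 - 7*q + 10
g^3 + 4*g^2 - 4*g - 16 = (g - 2)*(g + 2)*(g + 4)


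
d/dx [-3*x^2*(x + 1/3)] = x*(-9*x - 2)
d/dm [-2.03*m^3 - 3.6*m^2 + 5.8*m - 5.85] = -6.09*m^2 - 7.2*m + 5.8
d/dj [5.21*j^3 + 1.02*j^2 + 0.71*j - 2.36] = 15.63*j^2 + 2.04*j + 0.71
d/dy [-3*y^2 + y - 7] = 1 - 6*y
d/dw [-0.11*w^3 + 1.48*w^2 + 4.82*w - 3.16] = -0.33*w^2 + 2.96*w + 4.82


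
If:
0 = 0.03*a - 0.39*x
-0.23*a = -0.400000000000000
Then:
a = 1.74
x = 0.13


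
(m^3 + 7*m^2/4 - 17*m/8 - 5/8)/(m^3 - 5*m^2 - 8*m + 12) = (8*m^2 + 22*m + 5)/(8*(m^2 - 4*m - 12))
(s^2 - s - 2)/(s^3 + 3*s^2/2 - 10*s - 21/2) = 2*(s - 2)/(2*s^2 + s - 21)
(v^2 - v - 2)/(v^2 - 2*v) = (v + 1)/v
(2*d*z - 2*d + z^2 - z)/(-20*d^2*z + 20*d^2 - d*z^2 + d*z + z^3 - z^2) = (2*d + z)/(-20*d^2 - d*z + z^2)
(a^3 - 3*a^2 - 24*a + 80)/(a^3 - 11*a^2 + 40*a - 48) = (a + 5)/(a - 3)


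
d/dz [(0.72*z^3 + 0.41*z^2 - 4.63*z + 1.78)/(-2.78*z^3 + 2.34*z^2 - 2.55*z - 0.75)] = (-8.88178419700125e-16*z^5 + 2.8246*z^4 - 29.4148*z^3 + 23.0139*z^2 - 8.9454*z + 8.0115)/(7.7284*z^6 - 13.0104*z^5 + 19.6536*z^4 - 7.764*z^3 + 2.9925*z^2 + 3.825*z + 0.5625)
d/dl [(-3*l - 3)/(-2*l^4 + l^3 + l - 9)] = 3*(2*l^4 - l^3 - l + (l + 1)*(-8*l^3 + 3*l^2 + 1) + 9)/(2*l^4 - l^3 - l + 9)^2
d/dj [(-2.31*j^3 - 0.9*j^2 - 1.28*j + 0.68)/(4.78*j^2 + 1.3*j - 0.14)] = (-11.0418*j^4 - 6.006*j^3 + 5.9186*j^2 - 6.2488*j - 0.7048)/(22.8484*j^4 + 12.428*j^3 + 0.3516*j^2 - 0.364*j + 0.0196)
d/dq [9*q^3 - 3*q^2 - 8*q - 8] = 27*q^2 - 6*q - 8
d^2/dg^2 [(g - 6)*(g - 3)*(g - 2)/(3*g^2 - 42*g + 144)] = 20/(g^3 - 24*g^2 + 192*g - 512)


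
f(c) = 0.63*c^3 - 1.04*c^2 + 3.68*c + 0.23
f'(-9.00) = 175.49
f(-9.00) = -576.40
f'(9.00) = 138.05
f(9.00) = 408.38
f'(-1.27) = 9.37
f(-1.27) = -7.41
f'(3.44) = 18.89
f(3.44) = 26.23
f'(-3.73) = 37.73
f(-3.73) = -60.66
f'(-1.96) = 15.02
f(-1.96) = -15.72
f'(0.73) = 3.17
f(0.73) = 2.61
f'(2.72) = 12.01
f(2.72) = 15.22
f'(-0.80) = 6.55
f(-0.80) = -3.70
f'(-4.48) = 50.93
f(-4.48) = -93.78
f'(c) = 1.89*c^2 - 2.08*c + 3.68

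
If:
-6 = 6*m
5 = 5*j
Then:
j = 1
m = -1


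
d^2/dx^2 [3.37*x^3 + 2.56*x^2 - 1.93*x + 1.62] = 20.22*x + 5.12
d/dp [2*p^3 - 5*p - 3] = 6*p^2 - 5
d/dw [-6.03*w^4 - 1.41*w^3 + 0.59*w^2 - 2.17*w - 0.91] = -24.12*w^3 - 4.23*w^2 + 1.18*w - 2.17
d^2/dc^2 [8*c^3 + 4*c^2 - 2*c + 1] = 48*c + 8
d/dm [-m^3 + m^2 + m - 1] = -3*m^2 + 2*m + 1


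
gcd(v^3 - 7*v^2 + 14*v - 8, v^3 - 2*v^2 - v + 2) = v^2 - 3*v + 2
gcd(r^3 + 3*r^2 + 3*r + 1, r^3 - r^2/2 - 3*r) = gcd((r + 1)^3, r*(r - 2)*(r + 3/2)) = 1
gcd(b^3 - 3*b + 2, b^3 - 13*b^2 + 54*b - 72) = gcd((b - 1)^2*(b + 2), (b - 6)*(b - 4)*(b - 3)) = 1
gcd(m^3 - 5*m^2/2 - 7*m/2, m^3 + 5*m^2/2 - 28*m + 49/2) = m - 7/2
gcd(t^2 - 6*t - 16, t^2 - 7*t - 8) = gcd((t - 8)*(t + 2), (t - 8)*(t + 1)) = t - 8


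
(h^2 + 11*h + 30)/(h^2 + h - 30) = (h + 5)/(h - 5)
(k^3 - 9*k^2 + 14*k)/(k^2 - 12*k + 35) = k*(k - 2)/(k - 5)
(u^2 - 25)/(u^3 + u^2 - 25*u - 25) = 1/(u + 1)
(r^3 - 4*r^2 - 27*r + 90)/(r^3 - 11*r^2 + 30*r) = (r^2 + 2*r - 15)/(r*(r - 5))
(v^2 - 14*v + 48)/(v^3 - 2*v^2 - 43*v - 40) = (v - 6)/(v^2 + 6*v + 5)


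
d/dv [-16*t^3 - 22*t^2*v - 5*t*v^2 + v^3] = -22*t^2 - 10*t*v + 3*v^2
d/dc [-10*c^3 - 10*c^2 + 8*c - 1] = -30*c^2 - 20*c + 8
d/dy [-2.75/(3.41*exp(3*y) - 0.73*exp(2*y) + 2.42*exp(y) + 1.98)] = (28.1325*exp(2*y) - 4.015*exp(y) + 6.655)*exp(y)/(3.41*exp(3*y) - 0.73*exp(2*y) + 2.42*exp(y) + 1.98)^2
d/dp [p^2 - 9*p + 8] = 2*p - 9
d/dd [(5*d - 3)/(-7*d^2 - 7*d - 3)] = (35*d^2 - 42*d - 36)/(49*d^4 + 98*d^3 + 91*d^2 + 42*d + 9)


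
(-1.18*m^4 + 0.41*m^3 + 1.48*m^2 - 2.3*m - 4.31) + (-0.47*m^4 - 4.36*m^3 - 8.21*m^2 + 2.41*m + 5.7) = -1.65*m^4 - 3.95*m^3 - 6.73*m^2 + 0.11*m + 1.39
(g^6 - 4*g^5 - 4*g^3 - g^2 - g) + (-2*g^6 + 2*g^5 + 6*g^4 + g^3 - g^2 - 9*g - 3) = -g^6 - 2*g^5 + 6*g^4 - 3*g^3 - 2*g^2 - 10*g - 3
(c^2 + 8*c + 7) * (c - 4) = c^3 + 4*c^2 - 25*c - 28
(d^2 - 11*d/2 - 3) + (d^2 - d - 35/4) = 2*d^2 - 13*d/2 - 47/4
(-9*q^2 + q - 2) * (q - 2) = -9*q^3 + 19*q^2 - 4*q + 4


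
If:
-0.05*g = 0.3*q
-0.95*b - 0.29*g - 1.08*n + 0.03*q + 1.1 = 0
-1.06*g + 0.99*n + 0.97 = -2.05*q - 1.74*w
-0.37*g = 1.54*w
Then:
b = 9.98983576878314*w + 2.27177033492823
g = -4.16216216216216*w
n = -7.65046865046865*w - 0.97979797979798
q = 0.693693693693694*w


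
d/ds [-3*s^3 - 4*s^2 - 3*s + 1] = -9*s^2 - 8*s - 3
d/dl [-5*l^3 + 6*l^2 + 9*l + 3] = -15*l^2 + 12*l + 9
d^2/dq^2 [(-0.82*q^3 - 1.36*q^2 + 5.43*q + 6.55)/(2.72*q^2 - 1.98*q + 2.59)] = (-7.105427357601e-15*q^5 + 7.105427357601e-15*q^4 + 70.8218079999999*q^3 + 373.473432*q^2 - 474.177516*q - 3.48342000000002)/(20.123648*q^6 - 43.946496*q^5 + 89.476032*q^4 - 91.454616*q^3 + 85.199604*q^2 - 39.846114*q + 17.373979)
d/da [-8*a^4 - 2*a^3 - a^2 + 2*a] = -32*a^3 - 6*a^2 - 2*a + 2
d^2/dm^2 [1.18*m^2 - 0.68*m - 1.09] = 2.36000000000000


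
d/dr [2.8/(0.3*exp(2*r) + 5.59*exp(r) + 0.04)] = (-1.68*exp(r) - 15.652)*exp(r)/(0.3*exp(2*r) + 5.59*exp(r) + 0.04)^2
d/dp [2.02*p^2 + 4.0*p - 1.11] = 4.04*p + 4.0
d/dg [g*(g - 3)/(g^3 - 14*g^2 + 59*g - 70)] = (-g^4 + 6*g^3 + 17*g^2 - 140*g + 210)/(g^6 - 28*g^5 + 314*g^4 - 1792*g^3 + 5441*g^2 - 8260*g + 4900)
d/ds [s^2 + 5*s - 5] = 2*s + 5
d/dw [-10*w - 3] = -10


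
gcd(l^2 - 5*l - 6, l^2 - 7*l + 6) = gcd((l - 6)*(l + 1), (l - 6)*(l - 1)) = l - 6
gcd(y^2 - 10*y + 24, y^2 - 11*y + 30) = y - 6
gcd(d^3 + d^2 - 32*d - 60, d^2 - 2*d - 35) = d + 5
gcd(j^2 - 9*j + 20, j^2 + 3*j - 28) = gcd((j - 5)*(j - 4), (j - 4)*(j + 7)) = j - 4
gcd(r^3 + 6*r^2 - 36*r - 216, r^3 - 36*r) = r^2 - 36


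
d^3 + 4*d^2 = d^2*(d + 4)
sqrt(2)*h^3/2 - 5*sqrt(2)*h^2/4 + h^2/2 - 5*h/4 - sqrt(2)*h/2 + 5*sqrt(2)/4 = (h - 5/2)*(h - sqrt(2)/2)*(sqrt(2)*h/2 + 1)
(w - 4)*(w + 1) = w^2 - 3*w - 4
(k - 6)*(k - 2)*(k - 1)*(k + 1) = k^4 - 8*k^3 + 11*k^2 + 8*k - 12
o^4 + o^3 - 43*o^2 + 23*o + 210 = (o - 5)*(o - 3)*(o + 2)*(o + 7)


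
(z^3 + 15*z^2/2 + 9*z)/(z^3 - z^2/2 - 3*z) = (z + 6)/(z - 2)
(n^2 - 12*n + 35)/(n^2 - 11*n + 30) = (n - 7)/(n - 6)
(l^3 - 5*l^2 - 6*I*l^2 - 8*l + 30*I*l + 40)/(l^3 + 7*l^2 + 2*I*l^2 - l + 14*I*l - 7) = (l^3 + l^2*(-5 - 6*I) + l*(-8 + 30*I) + 40)/(l^3 + l^2*(7 + 2*I) + l*(-1 + 14*I) - 7)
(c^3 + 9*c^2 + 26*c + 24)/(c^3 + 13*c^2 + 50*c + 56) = (c + 3)/(c + 7)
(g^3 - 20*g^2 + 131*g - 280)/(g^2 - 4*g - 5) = (g^2 - 15*g + 56)/(g + 1)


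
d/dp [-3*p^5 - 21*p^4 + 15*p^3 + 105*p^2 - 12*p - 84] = -15*p^4 - 84*p^3 + 45*p^2 + 210*p - 12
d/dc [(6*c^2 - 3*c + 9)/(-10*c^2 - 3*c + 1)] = 24*(-2*c^2 + 8*c + 1)/(100*c^4 + 60*c^3 - 11*c^2 - 6*c + 1)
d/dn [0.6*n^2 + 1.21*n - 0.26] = 1.2*n + 1.21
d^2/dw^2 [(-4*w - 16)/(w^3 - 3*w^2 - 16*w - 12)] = 8*((w + 4)*(-3*w^2 + 6*w + 16)^2 + (3*w^2 - 6*w + 3*(w - 1)*(w + 4) - 16)*(-w^3 + 3*w^2 + 16*w + 12))/(-w^3 + 3*w^2 + 16*w + 12)^3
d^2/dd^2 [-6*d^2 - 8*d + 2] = -12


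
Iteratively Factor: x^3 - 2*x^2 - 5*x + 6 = (x + 2)*(x^2 - 4*x + 3) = (x - 3)*(x + 2)*(x - 1)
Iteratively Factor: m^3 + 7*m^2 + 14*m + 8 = (m + 2)*(m^2 + 5*m + 4) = (m + 1)*(m + 2)*(m + 4)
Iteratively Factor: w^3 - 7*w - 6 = (w - 3)*(w^2 + 3*w + 2) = (w - 3)*(w + 1)*(w + 2)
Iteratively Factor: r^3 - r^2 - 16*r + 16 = (r + 4)*(r^2 - 5*r + 4) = (r - 4)*(r + 4)*(r - 1)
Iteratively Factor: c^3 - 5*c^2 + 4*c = (c - 4)*(c^2 - c) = (c - 4)*(c - 1)*(c)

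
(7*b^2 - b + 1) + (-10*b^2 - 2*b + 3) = -3*b^2 - 3*b + 4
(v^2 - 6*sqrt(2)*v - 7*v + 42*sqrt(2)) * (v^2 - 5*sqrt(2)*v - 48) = v^4 - 11*sqrt(2)*v^3 - 7*v^3 + 12*v^2 + 77*sqrt(2)*v^2 - 84*v + 288*sqrt(2)*v - 2016*sqrt(2)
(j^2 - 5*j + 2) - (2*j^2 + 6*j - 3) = -j^2 - 11*j + 5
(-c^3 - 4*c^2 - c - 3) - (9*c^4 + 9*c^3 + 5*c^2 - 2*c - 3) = -9*c^4 - 10*c^3 - 9*c^2 + c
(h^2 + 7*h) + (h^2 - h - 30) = 2*h^2 + 6*h - 30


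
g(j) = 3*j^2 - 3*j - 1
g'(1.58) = 6.48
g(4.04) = 35.84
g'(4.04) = 21.24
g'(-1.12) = -9.72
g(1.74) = 2.86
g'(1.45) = 5.70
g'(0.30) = -1.20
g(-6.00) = 125.00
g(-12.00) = 467.00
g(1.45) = 0.96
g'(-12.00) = -75.00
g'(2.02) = 9.12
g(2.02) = 5.18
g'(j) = 6*j - 3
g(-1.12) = 6.12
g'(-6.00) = -39.00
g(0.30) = -1.63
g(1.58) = 1.75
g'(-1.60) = -12.60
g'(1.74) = 7.44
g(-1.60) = 11.48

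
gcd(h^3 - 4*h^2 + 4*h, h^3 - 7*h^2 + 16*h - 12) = h^2 - 4*h + 4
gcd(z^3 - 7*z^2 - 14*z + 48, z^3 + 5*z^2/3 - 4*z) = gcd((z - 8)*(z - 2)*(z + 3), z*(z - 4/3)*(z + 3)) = z + 3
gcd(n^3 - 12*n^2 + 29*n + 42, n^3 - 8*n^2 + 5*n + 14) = n^2 - 6*n - 7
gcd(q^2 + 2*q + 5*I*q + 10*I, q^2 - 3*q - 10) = q + 2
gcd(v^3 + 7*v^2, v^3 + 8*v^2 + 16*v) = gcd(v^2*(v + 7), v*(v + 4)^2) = v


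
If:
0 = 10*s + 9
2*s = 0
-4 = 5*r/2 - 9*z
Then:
No Solution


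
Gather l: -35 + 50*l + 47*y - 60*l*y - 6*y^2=l*(50 - 60*y) - 6*y^2 + 47*y - 35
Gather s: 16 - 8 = 8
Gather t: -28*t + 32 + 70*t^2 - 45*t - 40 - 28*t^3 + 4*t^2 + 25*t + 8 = -28*t^3 + 74*t^2 - 48*t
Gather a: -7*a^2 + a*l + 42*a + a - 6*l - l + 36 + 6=-7*a^2 + a*(l + 43) - 7*l + 42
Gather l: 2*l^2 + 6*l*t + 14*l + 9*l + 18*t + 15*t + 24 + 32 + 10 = 2*l^2 + l*(6*t + 23) + 33*t + 66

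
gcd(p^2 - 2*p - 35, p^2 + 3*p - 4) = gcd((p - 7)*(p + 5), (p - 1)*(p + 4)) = 1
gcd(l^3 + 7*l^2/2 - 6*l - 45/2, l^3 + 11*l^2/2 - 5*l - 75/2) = l^2 + l/2 - 15/2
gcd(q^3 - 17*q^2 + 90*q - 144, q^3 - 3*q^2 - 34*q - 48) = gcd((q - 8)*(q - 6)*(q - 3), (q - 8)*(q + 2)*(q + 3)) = q - 8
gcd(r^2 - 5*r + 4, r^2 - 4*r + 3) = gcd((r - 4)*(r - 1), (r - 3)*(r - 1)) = r - 1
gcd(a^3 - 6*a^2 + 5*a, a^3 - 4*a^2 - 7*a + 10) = a^2 - 6*a + 5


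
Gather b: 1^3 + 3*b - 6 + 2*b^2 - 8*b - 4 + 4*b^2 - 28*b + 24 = 6*b^2 - 33*b + 15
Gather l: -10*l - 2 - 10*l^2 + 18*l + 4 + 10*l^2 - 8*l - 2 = 0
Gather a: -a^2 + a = -a^2 + a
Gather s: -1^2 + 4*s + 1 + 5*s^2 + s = 5*s^2 + 5*s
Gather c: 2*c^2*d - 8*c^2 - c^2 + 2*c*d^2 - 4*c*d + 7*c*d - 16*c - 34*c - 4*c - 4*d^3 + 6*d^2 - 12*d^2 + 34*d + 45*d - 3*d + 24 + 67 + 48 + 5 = c^2*(2*d - 9) + c*(2*d^2 + 3*d - 54) - 4*d^3 - 6*d^2 + 76*d + 144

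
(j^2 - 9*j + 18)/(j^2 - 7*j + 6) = (j - 3)/(j - 1)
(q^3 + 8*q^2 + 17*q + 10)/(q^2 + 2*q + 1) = (q^2 + 7*q + 10)/(q + 1)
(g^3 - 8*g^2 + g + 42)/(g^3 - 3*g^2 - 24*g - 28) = (g - 3)/(g + 2)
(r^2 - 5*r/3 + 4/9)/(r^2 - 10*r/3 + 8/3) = (r - 1/3)/(r - 2)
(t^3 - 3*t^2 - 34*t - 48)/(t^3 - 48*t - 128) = (t^2 + 5*t + 6)/(t^2 + 8*t + 16)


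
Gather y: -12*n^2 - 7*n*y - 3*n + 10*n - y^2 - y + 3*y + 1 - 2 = -12*n^2 + 7*n - y^2 + y*(2 - 7*n) - 1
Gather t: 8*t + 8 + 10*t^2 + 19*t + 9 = 10*t^2 + 27*t + 17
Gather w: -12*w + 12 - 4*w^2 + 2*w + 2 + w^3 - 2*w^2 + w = w^3 - 6*w^2 - 9*w + 14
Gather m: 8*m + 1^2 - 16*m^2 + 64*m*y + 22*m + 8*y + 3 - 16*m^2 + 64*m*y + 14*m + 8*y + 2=-32*m^2 + m*(128*y + 44) + 16*y + 6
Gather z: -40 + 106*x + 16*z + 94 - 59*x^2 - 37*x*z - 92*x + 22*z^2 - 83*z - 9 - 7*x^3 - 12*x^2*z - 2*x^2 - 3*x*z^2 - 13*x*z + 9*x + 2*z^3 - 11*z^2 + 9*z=-7*x^3 - 61*x^2 + 23*x + 2*z^3 + z^2*(11 - 3*x) + z*(-12*x^2 - 50*x - 58) + 45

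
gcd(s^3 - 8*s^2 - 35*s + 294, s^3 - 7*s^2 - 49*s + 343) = s^2 - 14*s + 49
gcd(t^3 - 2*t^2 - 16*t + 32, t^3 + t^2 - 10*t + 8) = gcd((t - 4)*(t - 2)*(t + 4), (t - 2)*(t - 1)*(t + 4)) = t^2 + 2*t - 8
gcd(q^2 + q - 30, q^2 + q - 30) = q^2 + q - 30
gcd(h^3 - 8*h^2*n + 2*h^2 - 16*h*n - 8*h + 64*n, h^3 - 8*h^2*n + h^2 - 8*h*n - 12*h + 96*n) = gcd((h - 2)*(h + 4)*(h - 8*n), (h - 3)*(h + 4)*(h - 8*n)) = h^2 - 8*h*n + 4*h - 32*n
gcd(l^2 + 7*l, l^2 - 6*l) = l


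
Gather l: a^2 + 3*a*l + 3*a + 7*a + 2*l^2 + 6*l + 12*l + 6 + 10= a^2 + 10*a + 2*l^2 + l*(3*a + 18) + 16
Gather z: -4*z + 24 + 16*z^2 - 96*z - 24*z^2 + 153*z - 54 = -8*z^2 + 53*z - 30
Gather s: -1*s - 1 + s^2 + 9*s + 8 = s^2 + 8*s + 7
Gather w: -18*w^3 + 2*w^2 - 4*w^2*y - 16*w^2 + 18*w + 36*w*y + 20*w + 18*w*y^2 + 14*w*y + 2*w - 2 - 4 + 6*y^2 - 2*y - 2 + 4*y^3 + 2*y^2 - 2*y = -18*w^3 + w^2*(-4*y - 14) + w*(18*y^2 + 50*y + 40) + 4*y^3 + 8*y^2 - 4*y - 8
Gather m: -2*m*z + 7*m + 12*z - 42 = m*(7 - 2*z) + 12*z - 42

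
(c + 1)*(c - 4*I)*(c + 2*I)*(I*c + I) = I*c^4 + 2*c^3 + 2*I*c^3 + 4*c^2 + 9*I*c^2 + 2*c + 16*I*c + 8*I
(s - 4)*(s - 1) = s^2 - 5*s + 4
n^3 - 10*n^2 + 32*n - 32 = (n - 4)^2*(n - 2)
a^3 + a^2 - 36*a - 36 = (a - 6)*(a + 1)*(a + 6)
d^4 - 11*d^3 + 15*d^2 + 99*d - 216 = (d - 8)*(d - 3)^2*(d + 3)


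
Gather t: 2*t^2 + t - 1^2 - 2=2*t^2 + t - 3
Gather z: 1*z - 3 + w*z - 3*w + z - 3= -3*w + z*(w + 2) - 6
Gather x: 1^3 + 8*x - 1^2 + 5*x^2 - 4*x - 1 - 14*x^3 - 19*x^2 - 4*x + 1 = -14*x^3 - 14*x^2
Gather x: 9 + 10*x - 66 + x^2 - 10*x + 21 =x^2 - 36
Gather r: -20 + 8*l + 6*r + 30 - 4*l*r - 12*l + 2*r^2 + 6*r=-4*l + 2*r^2 + r*(12 - 4*l) + 10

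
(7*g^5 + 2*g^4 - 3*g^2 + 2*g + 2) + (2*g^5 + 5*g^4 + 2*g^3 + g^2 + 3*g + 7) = 9*g^5 + 7*g^4 + 2*g^3 - 2*g^2 + 5*g + 9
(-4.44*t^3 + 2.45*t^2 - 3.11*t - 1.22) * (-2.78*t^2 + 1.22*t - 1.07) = 12.3432*t^5 - 12.2278*t^4 + 16.3856*t^3 - 3.0241*t^2 + 1.8393*t + 1.3054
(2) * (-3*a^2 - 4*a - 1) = -6*a^2 - 8*a - 2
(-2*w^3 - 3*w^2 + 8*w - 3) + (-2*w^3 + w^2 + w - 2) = -4*w^3 - 2*w^2 + 9*w - 5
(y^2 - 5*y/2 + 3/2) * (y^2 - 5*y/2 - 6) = y^4 - 5*y^3 + 7*y^2/4 + 45*y/4 - 9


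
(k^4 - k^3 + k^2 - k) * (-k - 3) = -k^5 - 2*k^4 + 2*k^3 - 2*k^2 + 3*k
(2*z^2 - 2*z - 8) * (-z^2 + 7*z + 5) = -2*z^4 + 16*z^3 + 4*z^2 - 66*z - 40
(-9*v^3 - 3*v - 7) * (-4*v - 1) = 36*v^4 + 9*v^3 + 12*v^2 + 31*v + 7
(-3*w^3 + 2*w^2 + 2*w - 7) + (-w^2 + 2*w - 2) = -3*w^3 + w^2 + 4*w - 9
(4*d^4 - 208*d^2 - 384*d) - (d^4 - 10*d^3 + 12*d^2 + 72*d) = 3*d^4 + 10*d^3 - 220*d^2 - 456*d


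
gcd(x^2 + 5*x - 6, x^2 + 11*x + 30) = x + 6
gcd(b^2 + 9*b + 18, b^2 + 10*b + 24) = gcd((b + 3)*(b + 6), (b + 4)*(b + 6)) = b + 6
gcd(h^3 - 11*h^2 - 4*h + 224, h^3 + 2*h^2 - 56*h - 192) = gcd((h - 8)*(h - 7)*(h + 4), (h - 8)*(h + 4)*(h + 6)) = h^2 - 4*h - 32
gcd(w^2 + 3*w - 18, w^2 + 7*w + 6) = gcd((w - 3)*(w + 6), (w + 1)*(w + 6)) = w + 6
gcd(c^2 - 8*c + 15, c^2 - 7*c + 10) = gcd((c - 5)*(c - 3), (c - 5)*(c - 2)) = c - 5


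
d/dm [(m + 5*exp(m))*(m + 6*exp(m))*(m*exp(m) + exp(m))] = (m^3 + 22*m^2*exp(m) + 4*m^2 + 90*m*exp(2*m) + 44*m*exp(m) + 2*m + 120*exp(2*m) + 11*exp(m))*exp(m)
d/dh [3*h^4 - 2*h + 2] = 12*h^3 - 2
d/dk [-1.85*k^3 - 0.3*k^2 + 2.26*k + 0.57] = -5.55*k^2 - 0.6*k + 2.26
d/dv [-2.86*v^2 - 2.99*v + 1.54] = -5.72*v - 2.99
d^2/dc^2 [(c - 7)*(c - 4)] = 2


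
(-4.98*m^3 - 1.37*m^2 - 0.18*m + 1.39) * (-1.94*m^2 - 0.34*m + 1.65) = 9.6612*m^5 + 4.351*m^4 - 7.402*m^3 - 4.8959*m^2 - 0.7696*m + 2.2935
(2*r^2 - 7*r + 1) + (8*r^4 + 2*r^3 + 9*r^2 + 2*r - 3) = 8*r^4 + 2*r^3 + 11*r^2 - 5*r - 2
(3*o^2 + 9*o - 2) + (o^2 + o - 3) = 4*o^2 + 10*o - 5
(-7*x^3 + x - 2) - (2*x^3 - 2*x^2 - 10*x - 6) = -9*x^3 + 2*x^2 + 11*x + 4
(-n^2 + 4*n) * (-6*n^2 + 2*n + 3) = 6*n^4 - 26*n^3 + 5*n^2 + 12*n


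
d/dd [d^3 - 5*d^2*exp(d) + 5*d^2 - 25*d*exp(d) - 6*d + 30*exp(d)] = -5*d^2*exp(d) + 3*d^2 - 35*d*exp(d) + 10*d + 5*exp(d) - 6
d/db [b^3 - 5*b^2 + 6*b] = 3*b^2 - 10*b + 6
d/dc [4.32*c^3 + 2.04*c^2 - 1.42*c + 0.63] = 12.96*c^2 + 4.08*c - 1.42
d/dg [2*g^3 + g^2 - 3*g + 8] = 6*g^2 + 2*g - 3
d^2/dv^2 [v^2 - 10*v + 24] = 2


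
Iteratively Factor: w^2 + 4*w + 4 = (w + 2)*(w + 2)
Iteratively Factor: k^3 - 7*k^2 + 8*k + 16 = (k - 4)*(k^2 - 3*k - 4) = (k - 4)^2*(k + 1)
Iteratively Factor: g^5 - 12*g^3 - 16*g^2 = (g + 2)*(g^4 - 2*g^3 - 8*g^2) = g*(g + 2)*(g^3 - 2*g^2 - 8*g) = g*(g - 4)*(g + 2)*(g^2 + 2*g) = g^2*(g - 4)*(g + 2)*(g + 2)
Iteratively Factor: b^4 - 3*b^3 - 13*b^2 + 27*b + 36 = (b + 3)*(b^3 - 6*b^2 + 5*b + 12) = (b + 1)*(b + 3)*(b^2 - 7*b + 12) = (b - 4)*(b + 1)*(b + 3)*(b - 3)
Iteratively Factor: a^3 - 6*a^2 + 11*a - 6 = (a - 1)*(a^2 - 5*a + 6) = (a - 2)*(a - 1)*(a - 3)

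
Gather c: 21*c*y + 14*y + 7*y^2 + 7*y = 21*c*y + 7*y^2 + 21*y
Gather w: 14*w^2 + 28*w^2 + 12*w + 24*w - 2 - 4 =42*w^2 + 36*w - 6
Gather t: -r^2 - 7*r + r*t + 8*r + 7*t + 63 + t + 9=-r^2 + r + t*(r + 8) + 72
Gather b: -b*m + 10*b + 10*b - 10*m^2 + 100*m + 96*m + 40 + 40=b*(20 - m) - 10*m^2 + 196*m + 80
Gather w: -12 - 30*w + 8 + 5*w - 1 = -25*w - 5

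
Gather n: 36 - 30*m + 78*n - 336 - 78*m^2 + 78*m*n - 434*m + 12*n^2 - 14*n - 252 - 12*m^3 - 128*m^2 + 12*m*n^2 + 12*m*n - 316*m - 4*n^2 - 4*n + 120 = -12*m^3 - 206*m^2 - 780*m + n^2*(12*m + 8) + n*(90*m + 60) - 432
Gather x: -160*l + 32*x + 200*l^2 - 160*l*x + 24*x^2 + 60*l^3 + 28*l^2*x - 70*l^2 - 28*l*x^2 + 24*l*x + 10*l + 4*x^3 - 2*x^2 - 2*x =60*l^3 + 130*l^2 - 150*l + 4*x^3 + x^2*(22 - 28*l) + x*(28*l^2 - 136*l + 30)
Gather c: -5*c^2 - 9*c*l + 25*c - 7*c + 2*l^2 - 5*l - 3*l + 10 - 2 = -5*c^2 + c*(18 - 9*l) + 2*l^2 - 8*l + 8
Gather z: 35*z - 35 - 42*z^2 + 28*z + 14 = -42*z^2 + 63*z - 21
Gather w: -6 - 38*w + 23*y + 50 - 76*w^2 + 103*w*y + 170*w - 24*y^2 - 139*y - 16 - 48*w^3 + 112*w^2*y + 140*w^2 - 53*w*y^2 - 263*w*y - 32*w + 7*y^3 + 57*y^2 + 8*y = -48*w^3 + w^2*(112*y + 64) + w*(-53*y^2 - 160*y + 100) + 7*y^3 + 33*y^2 - 108*y + 28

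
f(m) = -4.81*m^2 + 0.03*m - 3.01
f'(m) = 0.03 - 9.62*m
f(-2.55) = -34.36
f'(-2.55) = 24.56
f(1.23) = -10.25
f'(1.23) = -11.80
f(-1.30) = -11.18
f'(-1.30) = 12.54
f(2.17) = -25.59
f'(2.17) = -20.85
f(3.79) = -71.99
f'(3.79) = -36.43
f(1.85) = -19.42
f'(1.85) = -17.77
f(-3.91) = -76.66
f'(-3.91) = 37.64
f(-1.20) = -9.97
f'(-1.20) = 11.57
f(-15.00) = -1085.71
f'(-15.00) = 144.33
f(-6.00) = -176.35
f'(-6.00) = 57.75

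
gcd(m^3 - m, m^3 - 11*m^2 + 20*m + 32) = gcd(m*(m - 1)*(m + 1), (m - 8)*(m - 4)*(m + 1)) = m + 1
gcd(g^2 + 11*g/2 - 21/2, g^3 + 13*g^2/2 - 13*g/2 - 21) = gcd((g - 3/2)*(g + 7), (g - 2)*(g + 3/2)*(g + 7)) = g + 7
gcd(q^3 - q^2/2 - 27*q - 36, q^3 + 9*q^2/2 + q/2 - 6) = q^2 + 11*q/2 + 6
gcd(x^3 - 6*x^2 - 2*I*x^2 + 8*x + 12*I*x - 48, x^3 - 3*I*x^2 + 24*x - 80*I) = x - 4*I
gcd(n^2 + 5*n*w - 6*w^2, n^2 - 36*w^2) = n + 6*w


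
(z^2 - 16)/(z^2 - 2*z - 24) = (z - 4)/(z - 6)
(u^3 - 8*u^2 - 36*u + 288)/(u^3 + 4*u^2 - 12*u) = (u^2 - 14*u + 48)/(u*(u - 2))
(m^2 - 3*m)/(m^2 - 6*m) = (m - 3)/(m - 6)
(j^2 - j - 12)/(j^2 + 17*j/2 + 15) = 2*(j^2 - j - 12)/(2*j^2 + 17*j + 30)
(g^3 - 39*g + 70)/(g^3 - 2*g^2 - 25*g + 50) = (g + 7)/(g + 5)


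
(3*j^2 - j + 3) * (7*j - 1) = 21*j^3 - 10*j^2 + 22*j - 3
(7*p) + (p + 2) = 8*p + 2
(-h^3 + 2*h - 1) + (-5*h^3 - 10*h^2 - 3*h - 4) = -6*h^3 - 10*h^2 - h - 5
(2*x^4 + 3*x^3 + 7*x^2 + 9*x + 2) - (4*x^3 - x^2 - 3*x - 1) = 2*x^4 - x^3 + 8*x^2 + 12*x + 3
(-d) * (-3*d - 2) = 3*d^2 + 2*d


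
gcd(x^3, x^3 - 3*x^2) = x^2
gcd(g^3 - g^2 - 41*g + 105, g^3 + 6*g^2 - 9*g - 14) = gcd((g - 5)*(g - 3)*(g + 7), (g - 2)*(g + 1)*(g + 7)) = g + 7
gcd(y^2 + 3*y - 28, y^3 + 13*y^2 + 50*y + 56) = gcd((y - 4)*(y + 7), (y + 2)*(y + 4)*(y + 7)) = y + 7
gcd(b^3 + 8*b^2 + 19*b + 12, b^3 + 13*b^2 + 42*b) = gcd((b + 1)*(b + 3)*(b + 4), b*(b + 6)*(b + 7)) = 1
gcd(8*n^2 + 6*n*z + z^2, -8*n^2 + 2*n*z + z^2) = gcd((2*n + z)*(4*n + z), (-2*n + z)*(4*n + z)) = 4*n + z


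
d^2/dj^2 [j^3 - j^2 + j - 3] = 6*j - 2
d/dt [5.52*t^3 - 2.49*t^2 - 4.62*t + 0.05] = 16.56*t^2 - 4.98*t - 4.62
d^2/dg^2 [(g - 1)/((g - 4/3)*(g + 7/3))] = 486*(3*g^3 - 9*g^2 + 19*g - 3)/(729*g^6 + 2187*g^5 - 4617*g^4 - 12879*g^3 + 14364*g^2 + 21168*g - 21952)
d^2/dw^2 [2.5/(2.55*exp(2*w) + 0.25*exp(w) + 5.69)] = (2.5*(5.1*exp(w) + 0.25)*(10.2*exp(w) + 0.5)*exp(w) - (25.5*exp(w) + 0.625)*(2.55*exp(2*w) + 0.25*exp(w) + 5.69))*exp(w)/(2.55*exp(2*w) + 0.25*exp(w) + 5.69)^3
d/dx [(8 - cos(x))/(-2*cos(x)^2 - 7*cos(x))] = 2*(sin(x) - 28*sin(x)/cos(x)^2 - 16*tan(x))/(2*cos(x) + 7)^2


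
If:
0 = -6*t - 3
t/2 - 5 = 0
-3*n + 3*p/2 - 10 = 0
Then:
No Solution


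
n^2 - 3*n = n*(n - 3)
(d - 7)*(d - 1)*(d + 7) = d^3 - d^2 - 49*d + 49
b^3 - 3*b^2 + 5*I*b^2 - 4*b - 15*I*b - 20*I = (b - 4)*(b + 1)*(b + 5*I)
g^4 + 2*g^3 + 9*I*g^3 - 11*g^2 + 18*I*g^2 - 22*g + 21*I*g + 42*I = (g + 2)*(g - I)*(g + 3*I)*(g + 7*I)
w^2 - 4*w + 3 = (w - 3)*(w - 1)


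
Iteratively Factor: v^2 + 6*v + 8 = (v + 2)*(v + 4)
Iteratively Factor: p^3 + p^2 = (p)*(p^2 + p) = p*(p + 1)*(p)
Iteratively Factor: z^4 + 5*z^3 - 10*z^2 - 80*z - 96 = (z + 4)*(z^3 + z^2 - 14*z - 24) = (z + 3)*(z + 4)*(z^2 - 2*z - 8) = (z - 4)*(z + 3)*(z + 4)*(z + 2)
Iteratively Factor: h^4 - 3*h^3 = (h - 3)*(h^3) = h*(h - 3)*(h^2) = h^2*(h - 3)*(h)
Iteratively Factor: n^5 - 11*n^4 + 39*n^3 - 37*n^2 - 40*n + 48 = (n - 3)*(n^4 - 8*n^3 + 15*n^2 + 8*n - 16) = (n - 3)*(n - 1)*(n^3 - 7*n^2 + 8*n + 16) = (n - 4)*(n - 3)*(n - 1)*(n^2 - 3*n - 4) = (n - 4)^2*(n - 3)*(n - 1)*(n + 1)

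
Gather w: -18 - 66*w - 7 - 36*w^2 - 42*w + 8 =-36*w^2 - 108*w - 17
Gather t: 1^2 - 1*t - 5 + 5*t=4*t - 4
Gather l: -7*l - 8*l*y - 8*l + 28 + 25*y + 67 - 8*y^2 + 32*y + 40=l*(-8*y - 15) - 8*y^2 + 57*y + 135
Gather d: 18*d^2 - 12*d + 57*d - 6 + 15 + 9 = 18*d^2 + 45*d + 18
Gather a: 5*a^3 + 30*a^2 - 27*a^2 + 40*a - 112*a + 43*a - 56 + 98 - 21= 5*a^3 + 3*a^2 - 29*a + 21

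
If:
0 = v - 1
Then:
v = 1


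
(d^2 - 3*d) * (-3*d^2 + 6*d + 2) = -3*d^4 + 15*d^3 - 16*d^2 - 6*d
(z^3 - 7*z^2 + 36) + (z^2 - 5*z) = z^3 - 6*z^2 - 5*z + 36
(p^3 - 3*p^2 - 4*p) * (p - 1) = p^4 - 4*p^3 - p^2 + 4*p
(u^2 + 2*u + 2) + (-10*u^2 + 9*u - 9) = -9*u^2 + 11*u - 7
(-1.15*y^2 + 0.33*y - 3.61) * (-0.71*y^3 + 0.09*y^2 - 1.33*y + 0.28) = 0.8165*y^5 - 0.3378*y^4 + 4.1223*y^3 - 1.0858*y^2 + 4.8937*y - 1.0108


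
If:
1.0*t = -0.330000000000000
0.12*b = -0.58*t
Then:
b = 1.60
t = -0.33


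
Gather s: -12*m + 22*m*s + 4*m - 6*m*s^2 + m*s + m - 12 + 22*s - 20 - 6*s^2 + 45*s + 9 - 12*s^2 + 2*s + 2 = -7*m + s^2*(-6*m - 18) + s*(23*m + 69) - 21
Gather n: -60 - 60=-120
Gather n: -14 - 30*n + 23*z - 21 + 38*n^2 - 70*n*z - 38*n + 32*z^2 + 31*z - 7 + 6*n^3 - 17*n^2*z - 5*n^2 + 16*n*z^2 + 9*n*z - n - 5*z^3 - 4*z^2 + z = 6*n^3 + n^2*(33 - 17*z) + n*(16*z^2 - 61*z - 69) - 5*z^3 + 28*z^2 + 55*z - 42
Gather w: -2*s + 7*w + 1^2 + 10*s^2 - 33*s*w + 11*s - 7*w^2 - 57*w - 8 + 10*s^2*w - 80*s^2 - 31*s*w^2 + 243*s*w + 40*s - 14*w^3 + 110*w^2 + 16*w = -70*s^2 + 49*s - 14*w^3 + w^2*(103 - 31*s) + w*(10*s^2 + 210*s - 34) - 7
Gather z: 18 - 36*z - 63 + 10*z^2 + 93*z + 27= 10*z^2 + 57*z - 18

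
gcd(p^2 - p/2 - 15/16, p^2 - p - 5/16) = p - 5/4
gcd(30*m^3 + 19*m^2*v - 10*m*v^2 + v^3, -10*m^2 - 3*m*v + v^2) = -5*m + v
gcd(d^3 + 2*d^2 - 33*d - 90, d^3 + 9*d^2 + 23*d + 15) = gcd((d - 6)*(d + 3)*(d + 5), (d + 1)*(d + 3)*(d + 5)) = d^2 + 8*d + 15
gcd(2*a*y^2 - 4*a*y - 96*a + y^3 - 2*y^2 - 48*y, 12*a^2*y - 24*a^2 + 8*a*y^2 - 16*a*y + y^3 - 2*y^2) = 2*a + y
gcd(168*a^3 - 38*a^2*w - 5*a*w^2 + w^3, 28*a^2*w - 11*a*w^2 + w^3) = 28*a^2 - 11*a*w + w^2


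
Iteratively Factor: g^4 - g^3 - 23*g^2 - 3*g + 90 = (g - 5)*(g^3 + 4*g^2 - 3*g - 18) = (g - 5)*(g + 3)*(g^2 + g - 6) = (g - 5)*(g - 2)*(g + 3)*(g + 3)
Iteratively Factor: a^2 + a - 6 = (a + 3)*(a - 2)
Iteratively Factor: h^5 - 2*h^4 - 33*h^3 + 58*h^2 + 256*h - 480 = (h - 3)*(h^4 + h^3 - 30*h^2 - 32*h + 160) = (h - 5)*(h - 3)*(h^3 + 6*h^2 - 32) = (h - 5)*(h - 3)*(h + 4)*(h^2 + 2*h - 8) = (h - 5)*(h - 3)*(h + 4)^2*(h - 2)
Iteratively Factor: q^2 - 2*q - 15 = (q + 3)*(q - 5)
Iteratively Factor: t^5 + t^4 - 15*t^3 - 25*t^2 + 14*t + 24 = (t - 1)*(t^4 + 2*t^3 - 13*t^2 - 38*t - 24) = (t - 4)*(t - 1)*(t^3 + 6*t^2 + 11*t + 6) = (t - 4)*(t - 1)*(t + 1)*(t^2 + 5*t + 6) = (t - 4)*(t - 1)*(t + 1)*(t + 3)*(t + 2)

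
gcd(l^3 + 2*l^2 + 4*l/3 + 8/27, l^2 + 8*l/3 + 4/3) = l + 2/3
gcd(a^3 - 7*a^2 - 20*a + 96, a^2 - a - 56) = a - 8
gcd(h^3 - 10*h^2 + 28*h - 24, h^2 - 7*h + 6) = h - 6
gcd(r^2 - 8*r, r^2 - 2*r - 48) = r - 8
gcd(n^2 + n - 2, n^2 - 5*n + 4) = n - 1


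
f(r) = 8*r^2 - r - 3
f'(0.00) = -1.00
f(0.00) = -3.00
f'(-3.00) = -49.00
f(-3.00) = 72.00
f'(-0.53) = -9.48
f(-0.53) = -0.22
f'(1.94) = 30.04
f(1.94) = 25.17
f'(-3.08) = -50.28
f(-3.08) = 75.97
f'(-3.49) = -56.84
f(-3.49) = 97.93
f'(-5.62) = -90.92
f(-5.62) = 255.30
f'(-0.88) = -15.08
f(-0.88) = 4.08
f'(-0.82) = -14.12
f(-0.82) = 3.20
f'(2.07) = 32.12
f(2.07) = 29.21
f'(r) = 16*r - 1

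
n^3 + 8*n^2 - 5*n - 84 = (n - 3)*(n + 4)*(n + 7)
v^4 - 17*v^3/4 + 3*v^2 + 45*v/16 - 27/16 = (v - 3)*(v - 3/2)*(v - 1/2)*(v + 3/4)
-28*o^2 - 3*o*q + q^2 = (-7*o + q)*(4*o + q)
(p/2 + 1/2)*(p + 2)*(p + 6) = p^3/2 + 9*p^2/2 + 10*p + 6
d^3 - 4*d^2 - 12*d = d*(d - 6)*(d + 2)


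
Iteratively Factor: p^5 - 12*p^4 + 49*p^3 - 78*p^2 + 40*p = (p)*(p^4 - 12*p^3 + 49*p^2 - 78*p + 40) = p*(p - 5)*(p^3 - 7*p^2 + 14*p - 8) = p*(p - 5)*(p - 1)*(p^2 - 6*p + 8) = p*(p - 5)*(p - 2)*(p - 1)*(p - 4)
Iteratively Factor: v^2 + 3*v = (v)*(v + 3)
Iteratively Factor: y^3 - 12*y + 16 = (y - 2)*(y^2 + 2*y - 8) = (y - 2)^2*(y + 4)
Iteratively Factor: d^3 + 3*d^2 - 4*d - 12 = (d - 2)*(d^2 + 5*d + 6) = (d - 2)*(d + 3)*(d + 2)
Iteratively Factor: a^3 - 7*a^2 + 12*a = (a)*(a^2 - 7*a + 12) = a*(a - 4)*(a - 3)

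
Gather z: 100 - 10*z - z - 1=99 - 11*z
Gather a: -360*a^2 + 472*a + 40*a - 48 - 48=-360*a^2 + 512*a - 96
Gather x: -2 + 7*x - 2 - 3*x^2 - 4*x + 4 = -3*x^2 + 3*x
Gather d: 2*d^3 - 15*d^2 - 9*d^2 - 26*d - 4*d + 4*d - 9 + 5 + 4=2*d^3 - 24*d^2 - 26*d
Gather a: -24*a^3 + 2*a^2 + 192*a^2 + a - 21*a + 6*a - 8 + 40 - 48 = -24*a^3 + 194*a^2 - 14*a - 16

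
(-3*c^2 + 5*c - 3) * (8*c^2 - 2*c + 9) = -24*c^4 + 46*c^3 - 61*c^2 + 51*c - 27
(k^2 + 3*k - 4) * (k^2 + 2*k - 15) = k^4 + 5*k^3 - 13*k^2 - 53*k + 60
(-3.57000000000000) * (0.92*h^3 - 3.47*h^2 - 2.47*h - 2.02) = -3.2844*h^3 + 12.3879*h^2 + 8.8179*h + 7.2114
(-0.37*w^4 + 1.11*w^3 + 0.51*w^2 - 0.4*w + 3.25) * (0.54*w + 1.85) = -0.1998*w^5 - 0.0851*w^4 + 2.3289*w^3 + 0.7275*w^2 + 1.015*w + 6.0125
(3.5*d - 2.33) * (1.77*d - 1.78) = 6.195*d^2 - 10.3541*d + 4.1474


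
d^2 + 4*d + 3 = (d + 1)*(d + 3)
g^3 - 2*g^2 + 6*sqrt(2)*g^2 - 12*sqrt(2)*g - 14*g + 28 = (g - 2)*(g - sqrt(2))*(g + 7*sqrt(2))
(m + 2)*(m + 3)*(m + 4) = m^3 + 9*m^2 + 26*m + 24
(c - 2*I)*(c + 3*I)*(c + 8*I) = c^3 + 9*I*c^2 - 2*c + 48*I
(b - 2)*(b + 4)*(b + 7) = b^3 + 9*b^2 + 6*b - 56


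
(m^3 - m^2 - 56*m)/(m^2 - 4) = m*(m^2 - m - 56)/(m^2 - 4)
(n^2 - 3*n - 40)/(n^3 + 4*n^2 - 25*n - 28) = (n^2 - 3*n - 40)/(n^3 + 4*n^2 - 25*n - 28)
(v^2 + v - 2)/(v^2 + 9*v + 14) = (v - 1)/(v + 7)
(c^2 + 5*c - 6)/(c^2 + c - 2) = (c + 6)/(c + 2)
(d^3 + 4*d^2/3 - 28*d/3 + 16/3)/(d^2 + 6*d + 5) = (3*d^3 + 4*d^2 - 28*d + 16)/(3*(d^2 + 6*d + 5))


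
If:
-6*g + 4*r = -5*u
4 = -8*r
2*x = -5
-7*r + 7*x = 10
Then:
No Solution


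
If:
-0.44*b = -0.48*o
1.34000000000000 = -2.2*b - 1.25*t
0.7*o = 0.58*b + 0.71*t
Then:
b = -0.58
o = -0.53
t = -0.05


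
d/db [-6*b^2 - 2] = -12*b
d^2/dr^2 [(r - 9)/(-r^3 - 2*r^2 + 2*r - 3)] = 2*(-(r - 9)*(3*r^2 + 4*r - 2)^2 + (3*r^2 + 4*r + (r - 9)*(3*r + 2) - 2)*(r^3 + 2*r^2 - 2*r + 3))/(r^3 + 2*r^2 - 2*r + 3)^3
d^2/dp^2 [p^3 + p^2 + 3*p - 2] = 6*p + 2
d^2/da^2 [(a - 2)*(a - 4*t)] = 2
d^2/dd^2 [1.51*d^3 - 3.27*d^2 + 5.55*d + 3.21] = 9.06*d - 6.54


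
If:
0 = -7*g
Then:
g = 0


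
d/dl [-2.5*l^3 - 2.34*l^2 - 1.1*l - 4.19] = -7.5*l^2 - 4.68*l - 1.1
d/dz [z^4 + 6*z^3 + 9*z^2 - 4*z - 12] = 4*z^3 + 18*z^2 + 18*z - 4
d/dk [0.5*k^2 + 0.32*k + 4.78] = 1.0*k + 0.32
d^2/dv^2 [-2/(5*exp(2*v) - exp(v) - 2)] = 2*(2*(10*exp(v) - 1)^2*exp(v) + (20*exp(v) - 1)*(-5*exp(2*v) + exp(v) + 2))*exp(v)/(-5*exp(2*v) + exp(v) + 2)^3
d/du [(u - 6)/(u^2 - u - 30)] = -1/(u^2 + 10*u + 25)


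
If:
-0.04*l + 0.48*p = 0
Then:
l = 12.0*p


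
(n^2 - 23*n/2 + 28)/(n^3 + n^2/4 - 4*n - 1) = 2*(2*n^2 - 23*n + 56)/(4*n^3 + n^2 - 16*n - 4)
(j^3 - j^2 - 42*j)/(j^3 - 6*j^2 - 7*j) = (j + 6)/(j + 1)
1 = 1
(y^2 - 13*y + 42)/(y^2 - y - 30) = (y - 7)/(y + 5)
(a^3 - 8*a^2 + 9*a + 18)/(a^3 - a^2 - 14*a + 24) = (a^2 - 5*a - 6)/(a^2 + 2*a - 8)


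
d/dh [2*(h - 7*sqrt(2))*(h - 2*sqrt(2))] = 4*h - 18*sqrt(2)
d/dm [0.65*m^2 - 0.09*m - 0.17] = 1.3*m - 0.09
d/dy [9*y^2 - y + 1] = 18*y - 1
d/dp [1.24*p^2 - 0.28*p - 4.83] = 2.48*p - 0.28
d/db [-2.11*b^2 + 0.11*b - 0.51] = 0.11 - 4.22*b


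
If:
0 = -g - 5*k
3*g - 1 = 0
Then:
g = 1/3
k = -1/15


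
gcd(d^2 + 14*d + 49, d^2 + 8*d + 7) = d + 7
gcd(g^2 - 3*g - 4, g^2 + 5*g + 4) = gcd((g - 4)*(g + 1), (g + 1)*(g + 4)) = g + 1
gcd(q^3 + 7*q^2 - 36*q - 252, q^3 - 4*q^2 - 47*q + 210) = q^2 + q - 42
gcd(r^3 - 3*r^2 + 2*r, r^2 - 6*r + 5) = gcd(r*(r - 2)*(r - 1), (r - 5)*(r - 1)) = r - 1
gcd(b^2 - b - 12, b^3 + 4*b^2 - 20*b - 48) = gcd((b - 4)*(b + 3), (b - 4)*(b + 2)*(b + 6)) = b - 4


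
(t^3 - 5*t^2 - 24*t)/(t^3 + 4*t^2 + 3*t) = (t - 8)/(t + 1)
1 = 1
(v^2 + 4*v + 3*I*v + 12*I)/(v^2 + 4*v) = (v + 3*I)/v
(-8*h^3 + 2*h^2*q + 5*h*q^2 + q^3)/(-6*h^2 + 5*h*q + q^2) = (8*h^2 + 6*h*q + q^2)/(6*h + q)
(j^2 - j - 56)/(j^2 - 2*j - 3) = (-j^2 + j + 56)/(-j^2 + 2*j + 3)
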